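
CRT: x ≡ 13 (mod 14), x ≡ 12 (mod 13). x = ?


M = 14*13 = 182
M1 = M/14 = 13, M2 = M/13 = 14
M1^(-1) mod 14 = 13, M2^(-1) mod 13 = 1
x = 13*13*13 + 12*14*1 = 2365
2365 mod 182 = 181
Check: 181 mod 14 = 13 ✓, 181 mod 13 = 12 ✓

x ≡ 181 (mod 182)


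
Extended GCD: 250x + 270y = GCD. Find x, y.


Tabular extended Euclidean (each row: r = 250*s + 270*t):
r=250, s=1, t=0
r=270, s=0, t=1
q=0: r=250, s=1, t=0   [250*(1) + 270*(0) = 250]
q=1: r=20, s=-1, t=1   [250*(-1) + 270*(1) = 20]
q=12: r=10, s=13, t=-12   [250*(13) + 270*(-12) = 10]
q=2: r=0, s=-27, t=25   [250*(-27) + 270*(25) = 0]
GCD = 10; from the row with r=10: x=13, y=-12
Check: 250*(13) + 270*(-12) = 3250 - 3240 = 10

GCD = 10, x = 13, y = -12


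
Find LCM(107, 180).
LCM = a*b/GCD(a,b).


GCD(107, 180) = 1
LCM = 107*180/1 = 19260/1 = 19260

LCM = 19260


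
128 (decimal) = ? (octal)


128 (base 10) = 128 (decimal)
128 (decimal) = 200 (base 8)


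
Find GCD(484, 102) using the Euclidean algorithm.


484 = 4 * 102 + 76
102 = 1 * 76 + 26
76 = 2 * 26 + 24
26 = 1 * 24 + 2
24 = 12 * 2 + 0
GCD = 2


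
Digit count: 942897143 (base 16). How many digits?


942897143 in base 16 = 383377F7
Number of digits = 8

8 digits (base 16)


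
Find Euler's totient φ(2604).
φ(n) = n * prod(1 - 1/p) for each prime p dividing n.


2604 = 2^2 × 3 × 7 × 31
Prime factors: 2, 3, 7, 31
φ(2604) = 2604 × (1-1/2) × (1-1/3) × (1-1/7) × (1-1/31)
= 2604 × 1/2 × 2/3 × 6/7 × 30/31 = 720

φ(2604) = 720


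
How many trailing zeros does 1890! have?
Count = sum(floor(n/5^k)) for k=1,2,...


floor(1890/5) = 378
floor(1890/25) = 75
floor(1890/125) = 15
floor(1890/625) = 3
Total = 471

471 trailing zeros


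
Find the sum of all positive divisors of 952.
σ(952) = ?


Divisors of 952: 1, 2, 4, 7, 8, 14, 17, 28, 34, 56, 68, 119, 136, 238, 476, 952
Sum = 1 + 2 + 4 + 7 + 8 + 14 + 17 + 28 + 34 + 56 + 68 + 119 + 136 + 238 + 476 + 952 = 2160

σ(952) = 2160


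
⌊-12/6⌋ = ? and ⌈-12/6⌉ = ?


-12/6 = -2.0000
floor = -2
ceil = -2

floor = -2, ceil = -2


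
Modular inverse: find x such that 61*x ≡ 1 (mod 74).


Use the extended Euclidean algorithm on (74, 61); each row r = 74*s + 61*t:
r=74, s=1, t=0
r=61, s=0, t=1
q=1: r=13, s=1, t=-1   [74*(1) + 61*(-1) = 13]
q=4: r=9, s=-4, t=5   [74*(-4) + 61*(5) = 9]
q=1: r=4, s=5, t=-6   [74*(5) + 61*(-6) = 4]
q=2: r=1, s=-14, t=17   [74*(-14) + 61*(17) = 1]
q=4: r=0, s=61, t=-74   [74*(61) + 61*(-74) = 0]
GCD = 1 with t = 17, so 61*(17) ≡ 1 (mod 74)
Inverse = 17 mod 74 = 17
Check: 61 * 17 = 1037 ≡ 1 (mod 74)

61^(-1) ≡ 17 (mod 74)


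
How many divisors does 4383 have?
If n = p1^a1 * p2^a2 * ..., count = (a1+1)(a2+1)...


4383 = 3^2 × 487^1
d(4383) = (2+1) × (1+1) = 6

6 divisors


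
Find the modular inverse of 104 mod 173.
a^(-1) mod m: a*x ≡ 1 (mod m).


Use the extended Euclidean algorithm on (173, 104); each row r = 173*s + 104*t:
r=173, s=1, t=0
r=104, s=0, t=1
q=1: r=69, s=1, t=-1   [173*(1) + 104*(-1) = 69]
q=1: r=35, s=-1, t=2   [173*(-1) + 104*(2) = 35]
q=1: r=34, s=2, t=-3   [173*(2) + 104*(-3) = 34]
q=1: r=1, s=-3, t=5   [173*(-3) + 104*(5) = 1]
q=34: r=0, s=104, t=-173   [173*(104) + 104*(-173) = 0]
GCD = 1 with t = 5, so 104*(5) ≡ 1 (mod 173)
Inverse = 5 mod 173 = 5
Check: 104 * 5 = 520 ≡ 1 (mod 173)

104^(-1) ≡ 5 (mod 173)


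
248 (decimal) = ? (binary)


248 (base 10) = 248 (decimal)
248 (decimal) = 11111000 (base 2)


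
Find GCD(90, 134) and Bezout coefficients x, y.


Tabular extended Euclidean (each row: r = 90*s + 134*t):
r=90, s=1, t=0
r=134, s=0, t=1
q=0: r=90, s=1, t=0   [90*(1) + 134*(0) = 90]
q=1: r=44, s=-1, t=1   [90*(-1) + 134*(1) = 44]
q=2: r=2, s=3, t=-2   [90*(3) + 134*(-2) = 2]
q=22: r=0, s=-67, t=45   [90*(-67) + 134*(45) = 0]
GCD = 2; from the row with r=2: x=3, y=-2
Check: 90*(3) + 134*(-2) = 270 - 268 = 2

GCD = 2, x = 3, y = -2


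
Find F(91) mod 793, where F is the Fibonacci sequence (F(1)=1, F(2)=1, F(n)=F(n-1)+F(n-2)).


F(k) mod 793 for k=1..91:
1, 1, 2, 3, 5, 8, 13, 21, 34, 55, 89, 144, 233, 377, 610, 194, 11, 205, 216, 421, 637, 265, 109, 374, 483, 64, 547, 611, 365, 183, 548, 731, 486, 424, 117, 541, 658, 406, 271, 677, 155, 39, 194, 233, 427, 660, 294, 161, 455, 616, 278, 101, 379, 480, 66, 546, 612, 365, 184, 549, 733, 489, 429, 125, 554, 679, 440, 326, 766, 299, 272, 571, 50, 621, 671, 499, 377, 83, 460, 543, 210, 753, 170, 130, 300, 430, 730, 367, 304, 671, 182
F(91) mod 793 = 182


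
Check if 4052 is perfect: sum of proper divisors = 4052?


Proper divisors of 4052: 1, 2, 4, 1013, 2026
Sum = 1 + 2 + 4 + 1013 + 2026 = 3046

No, 4052 is not perfect (3046 ≠ 4052)


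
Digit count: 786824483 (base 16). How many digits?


786824483 in base 16 = 2EE5FD23
Number of digits = 8

8 digits (base 16)


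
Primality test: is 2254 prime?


2254 / 2 = 1127 (exact division)
2254 is NOT prime.

No, 2254 is not prime


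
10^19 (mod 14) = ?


10^1 mod 14 = 10
10^2 mod 14 = 2
10^3 mod 14 = 6
10^4 mod 14 = 4
10^5 mod 14 = 12
10^6 mod 14 = 8
10^7 mod 14 = 10
10^8 mod 14 = 2
10^9 mod 14 = 6
10^10 mod 14 = 4
10^11 mod 14 = 12
10^12 mod 14 = 8
10^13 mod 14 = 10
10^14 mod 14 = 2
10^15 mod 14 = 6
10^16 mod 14 = 4
10^17 mod 14 = 12
10^18 mod 14 = 8
10^19 mod 14 = 10


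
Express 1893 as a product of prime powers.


1893 / 3 = 631
631 / 631 = 1
1893 = 3 × 631


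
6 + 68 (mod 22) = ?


6 + 68 = 74
74 mod 22 = 8


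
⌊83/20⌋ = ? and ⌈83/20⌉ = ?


83/20 = 4.1500
floor = 4
ceil = 5

floor = 4, ceil = 5


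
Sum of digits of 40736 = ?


4 + 0 + 7 + 3 + 6 = 20


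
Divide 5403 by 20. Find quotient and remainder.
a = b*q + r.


5403 = 20 * 270 + 3
Check: 5400 + 3 = 5403

q = 270, r = 3


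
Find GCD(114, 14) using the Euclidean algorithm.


114 = 8 * 14 + 2
14 = 7 * 2 + 0
GCD = 2


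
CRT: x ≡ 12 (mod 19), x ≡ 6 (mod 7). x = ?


M = 19*7 = 133
M1 = M/19 = 7, M2 = M/7 = 19
M1^(-1) mod 19 = 11, M2^(-1) mod 7 = 3
x = 12*7*11 + 6*19*3 = 1266
1266 mod 133 = 69
Check: 69 mod 19 = 12 ✓, 69 mod 7 = 6 ✓

x ≡ 69 (mod 133)


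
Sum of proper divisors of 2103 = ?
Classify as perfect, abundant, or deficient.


Proper divisors: 1, 3, 701
Sum = 1 + 3 + 701 = 705
705 < 2103 → deficient

s(2103) = 705 (deficient)


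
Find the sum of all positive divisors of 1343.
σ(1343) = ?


Divisors of 1343: 1, 17, 79, 1343
Sum = 1 + 17 + 79 + 1343 = 1440

σ(1343) = 1440


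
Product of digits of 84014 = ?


8 × 4 × 0 × 1 × 4 = 0


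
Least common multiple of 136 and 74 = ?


GCD(136, 74) = 2
LCM = 136*74/2 = 10064/2 = 5032

LCM = 5032


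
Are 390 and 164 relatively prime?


Euclidean algorithm:
390 = 2 * 164 + 62
164 = 2 * 62 + 40
62 = 1 * 40 + 22
40 = 1 * 22 + 18
22 = 1 * 18 + 4
18 = 4 * 4 + 2
4 = 2 * 2 + 0
GCD(390, 164) = 2

No, not coprime (GCD = 2)


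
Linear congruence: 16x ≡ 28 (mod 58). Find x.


GCD(16, 58) = 2 divides 28
Divide: 8x ≡ 14 (mod 29)
x ≡ 9 (mod 29)


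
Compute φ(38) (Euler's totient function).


38 = 2 × 19
Prime factors: 2, 19
φ(38) = 38 × (1-1/2) × (1-1/19)
= 38 × 1/2 × 18/19 = 18

φ(38) = 18


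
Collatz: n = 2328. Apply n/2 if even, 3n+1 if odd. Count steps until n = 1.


2328 → 1164 → 582 → 291 → 874 → 437 → 1312 → 656 → 328 → 164 → 82 → 41 → 124 → 62 → 31 → 94 → 47 → 142 → 71 → 214 → 107 → 322 → 161 → 484 → 242 → 121 → 364 → 182 → 91 → 274 → 137 → 412 → 206 → 103 → 310 → 155 → 466 → 233 → 700 → 350 → 175 → 526 → 263 → 790 → 395 → 1186 → 593 → 1780 → 890 → 445 → 1336 → 668 → 334 → 167 → 502 → 251 → 754 → 377 → 1132 → 566 → 283 → 850 → 425 → 1276 → 638 → 319 → 958 → 479 → 1438 → 719 → 2158 → 1079 → 3238 → 1619 → 4858 → 2429 → 7288 → 3644 → 1822 → 911 → 2734 → 1367 → 4102 → 2051 → 6154 → 3077 → 9232 → 4616 → 2308 → 1154 → 577 → 1732 → 866 → 433 → 1300 → 650 → 325 → 976 → 488 → 244 → 122 → 61 → 184 → 92 → 46 → 23 → 70 → 35 → 106 → 53 → 160 → 80 → 40 → 20 → 10 → 5 → 16 → 8 → 4 → 2 → 1
Total steps = 120

120 steps


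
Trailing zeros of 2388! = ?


floor(2388/5) = 477
floor(2388/25) = 95
floor(2388/125) = 19
floor(2388/625) = 3
Total = 594

594 trailing zeros


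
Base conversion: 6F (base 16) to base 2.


6F (base 16) = 111 (decimal)
111 (decimal) = 1101111 (base 2)


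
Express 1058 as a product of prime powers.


1058 / 2 = 529
529 / 23 = 23
23 / 23 = 1
1058 = 2 × 23^2


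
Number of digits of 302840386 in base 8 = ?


302840386 in base 8 = 2203175102
Number of digits = 10

10 digits (base 8)


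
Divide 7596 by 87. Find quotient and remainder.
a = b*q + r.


7596 = 87 * 87 + 27
Check: 7569 + 27 = 7596

q = 87, r = 27


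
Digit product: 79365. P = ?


7 × 9 × 3 × 6 × 5 = 5670


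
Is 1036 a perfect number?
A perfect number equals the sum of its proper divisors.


Proper divisors of 1036: 1, 2, 4, 7, 14, 28, 37, 74, 148, 259, 518
Sum = 1 + 2 + 4 + 7 + 14 + 28 + 37 + 74 + 148 + 259 + 518 = 1092

No, 1036 is not perfect (1092 ≠ 1036)


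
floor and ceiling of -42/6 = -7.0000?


-42/6 = -7.0000
floor = -7
ceil = -7

floor = -7, ceil = -7


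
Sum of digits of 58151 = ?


5 + 8 + 1 + 5 + 1 = 20


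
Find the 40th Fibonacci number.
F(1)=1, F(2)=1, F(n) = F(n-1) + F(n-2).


Sequence: 1, 1, 2, 3, 5, 8, 13, 21, 34, 55, 89, 144, 233, 377, 610, 987, 1597, 2584, 4181, 6765, 10946, 17711, 28657, 46368, 75025, 121393, 196418, 317811, 514229, 832040, 1346269, 2178309, 3524578, 5702887, 9227465, 14930352, 24157817, 39088169, 63245986, 102334155
F(40) = 102334155


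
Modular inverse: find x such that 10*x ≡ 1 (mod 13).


Use the extended Euclidean algorithm on (13, 10); each row r = 13*s + 10*t:
r=13, s=1, t=0
r=10, s=0, t=1
q=1: r=3, s=1, t=-1   [13*(1) + 10*(-1) = 3]
q=3: r=1, s=-3, t=4   [13*(-3) + 10*(4) = 1]
q=3: r=0, s=10, t=-13   [13*(10) + 10*(-13) = 0]
GCD = 1 with t = 4, so 10*(4) ≡ 1 (mod 13)
Inverse = 4 mod 13 = 4
Check: 10 * 4 = 40 ≡ 1 (mod 13)

10^(-1) ≡ 4 (mod 13)


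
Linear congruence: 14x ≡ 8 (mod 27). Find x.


GCD(14, 27) = 1, unique solution
a^(-1) mod 27 = 2
x = 2 * 8 mod 27 = 16

x ≡ 16 (mod 27)


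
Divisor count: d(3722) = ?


3722 = 2^1 × 1861^1
d(3722) = (1+1) × (1+1) = 4

4 divisors


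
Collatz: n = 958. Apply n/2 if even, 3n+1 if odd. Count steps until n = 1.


958 → 479 → 1438 → 719 → 2158 → 1079 → 3238 → 1619 → 4858 → 2429 → 7288 → 3644 → 1822 → 911 → 2734 → 1367 → 4102 → 2051 → 6154 → 3077 → 9232 → 4616 → 2308 → 1154 → 577 → 1732 → 866 → 433 → 1300 → 650 → 325 → 976 → 488 → 244 → 122 → 61 → 184 → 92 → 46 → 23 → 70 → 35 → 106 → 53 → 160 → 80 → 40 → 20 → 10 → 5 → 16 → 8 → 4 → 2 → 1
Total steps = 54

54 steps


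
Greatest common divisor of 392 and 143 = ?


392 = 2 * 143 + 106
143 = 1 * 106 + 37
106 = 2 * 37 + 32
37 = 1 * 32 + 5
32 = 6 * 5 + 2
5 = 2 * 2 + 1
2 = 2 * 1 + 0
GCD = 1


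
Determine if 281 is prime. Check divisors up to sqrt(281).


Check divisors up to sqrt(281) = 16.7631
No divisors found.
281 is prime.

Yes, 281 is prime


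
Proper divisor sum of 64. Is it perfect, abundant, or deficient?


Proper divisors: 1, 2, 4, 8, 16, 32
Sum = 1 + 2 + 4 + 8 + 16 + 32 = 63
63 < 64 → deficient

s(64) = 63 (deficient)


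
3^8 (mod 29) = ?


3^1 mod 29 = 3
3^2 mod 29 = 9
3^3 mod 29 = 27
3^4 mod 29 = 23
3^5 mod 29 = 11
3^6 mod 29 = 4
3^7 mod 29 = 12
3^8 mod 29 = 7


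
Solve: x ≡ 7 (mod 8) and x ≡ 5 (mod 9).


M = 8*9 = 72
M1 = M/8 = 9, M2 = M/9 = 8
M1^(-1) mod 8 = 1, M2^(-1) mod 9 = 8
x = 7*9*1 + 5*8*8 = 383
383 mod 72 = 23
Check: 23 mod 8 = 7 ✓, 23 mod 9 = 5 ✓

x ≡ 23 (mod 72)


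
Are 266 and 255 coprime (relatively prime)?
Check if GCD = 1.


Euclidean algorithm:
266 = 1 * 255 + 11
255 = 23 * 11 + 2
11 = 5 * 2 + 1
2 = 2 * 1 + 0
GCD(266, 255) = 1

Yes, coprime (GCD = 1)


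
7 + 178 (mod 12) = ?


7 + 178 = 185
185 mod 12 = 5


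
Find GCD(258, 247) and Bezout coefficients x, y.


Tabular extended Euclidean (each row: r = 258*s + 247*t):
r=258, s=1, t=0
r=247, s=0, t=1
q=1: r=11, s=1, t=-1   [258*(1) + 247*(-1) = 11]
q=22: r=5, s=-22, t=23   [258*(-22) + 247*(23) = 5]
q=2: r=1, s=45, t=-47   [258*(45) + 247*(-47) = 1]
q=5: r=0, s=-247, t=258   [258*(-247) + 247*(258) = 0]
GCD = 1; from the row with r=1: x=45, y=-47
Check: 258*(45) + 247*(-47) = 11610 - 11609 = 1

GCD = 1, x = 45, y = -47


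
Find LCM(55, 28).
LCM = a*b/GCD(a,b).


GCD(55, 28) = 1
LCM = 55*28/1 = 1540/1 = 1540

LCM = 1540


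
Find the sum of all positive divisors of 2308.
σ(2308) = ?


Divisors of 2308: 1, 2, 4, 577, 1154, 2308
Sum = 1 + 2 + 4 + 577 + 1154 + 2308 = 4046

σ(2308) = 4046


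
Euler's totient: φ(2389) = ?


2389 = 2389
Prime factors: 2389
φ(2389) = 2389 × (1-1/2389)
= 2389 × 2388/2389 = 2388

φ(2389) = 2388


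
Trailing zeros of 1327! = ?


floor(1327/5) = 265
floor(1327/25) = 53
floor(1327/125) = 10
floor(1327/625) = 2
Total = 330

330 trailing zeros


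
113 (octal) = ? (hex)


113 (base 8) = 75 (decimal)
75 (decimal) = 4B (base 16)


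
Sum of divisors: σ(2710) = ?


Divisors of 2710: 1, 2, 5, 10, 271, 542, 1355, 2710
Sum = 1 + 2 + 5 + 10 + 271 + 542 + 1355 + 2710 = 4896

σ(2710) = 4896


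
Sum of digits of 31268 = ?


3 + 1 + 2 + 6 + 8 = 20


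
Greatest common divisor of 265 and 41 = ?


265 = 6 * 41 + 19
41 = 2 * 19 + 3
19 = 6 * 3 + 1
3 = 3 * 1 + 0
GCD = 1


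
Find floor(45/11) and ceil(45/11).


45/11 = 4.0909
floor = 4
ceil = 5

floor = 4, ceil = 5


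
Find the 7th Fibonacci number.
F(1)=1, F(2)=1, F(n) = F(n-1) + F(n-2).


Sequence: 1, 1, 2, 3, 5, 8, 13
F(7) = 13


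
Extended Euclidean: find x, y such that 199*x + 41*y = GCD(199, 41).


Tabular extended Euclidean (each row: r = 199*s + 41*t):
r=199, s=1, t=0
r=41, s=0, t=1
q=4: r=35, s=1, t=-4   [199*(1) + 41*(-4) = 35]
q=1: r=6, s=-1, t=5   [199*(-1) + 41*(5) = 6]
q=5: r=5, s=6, t=-29   [199*(6) + 41*(-29) = 5]
q=1: r=1, s=-7, t=34   [199*(-7) + 41*(34) = 1]
q=5: r=0, s=41, t=-199   [199*(41) + 41*(-199) = 0]
GCD = 1; from the row with r=1: x=-7, y=34
Check: 199*(-7) + 41*(34) = -1393 + 1394 = 1

GCD = 1, x = -7, y = 34


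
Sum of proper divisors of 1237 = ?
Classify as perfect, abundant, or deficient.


Proper divisors: 1
Sum = 1 = 1
1 < 1237 → deficient

s(1237) = 1 (deficient)


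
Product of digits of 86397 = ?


8 × 6 × 3 × 9 × 7 = 9072


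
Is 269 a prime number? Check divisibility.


Check divisors up to sqrt(269) = 16.4012
No divisors found.
269 is prime.

Yes, 269 is prime


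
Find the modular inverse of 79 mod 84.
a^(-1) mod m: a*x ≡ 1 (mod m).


Use the extended Euclidean algorithm on (84, 79); each row r = 84*s + 79*t:
r=84, s=1, t=0
r=79, s=0, t=1
q=1: r=5, s=1, t=-1   [84*(1) + 79*(-1) = 5]
q=15: r=4, s=-15, t=16   [84*(-15) + 79*(16) = 4]
q=1: r=1, s=16, t=-17   [84*(16) + 79*(-17) = 1]
q=4: r=0, s=-79, t=84   [84*(-79) + 79*(84) = 0]
GCD = 1 with t = -17, so 79*(-17) ≡ 1 (mod 84)
Inverse = -17 mod 84 = 67
Check: 79 * 67 = 5293 ≡ 1 (mod 84)

79^(-1) ≡ 67 (mod 84)


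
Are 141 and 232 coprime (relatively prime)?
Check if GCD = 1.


Euclidean algorithm:
232 = 1 * 141 + 91
141 = 1 * 91 + 50
91 = 1 * 50 + 41
50 = 1 * 41 + 9
41 = 4 * 9 + 5
9 = 1 * 5 + 4
5 = 1 * 4 + 1
4 = 4 * 1 + 0
GCD(141, 232) = 1

Yes, coprime (GCD = 1)


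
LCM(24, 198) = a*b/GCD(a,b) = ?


GCD(24, 198) = 6
LCM = 24*198/6 = 4752/6 = 792

LCM = 792


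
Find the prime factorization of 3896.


3896 / 2 = 1948
1948 / 2 = 974
974 / 2 = 487
487 / 487 = 1
3896 = 2^3 × 487


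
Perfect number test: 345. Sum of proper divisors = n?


Proper divisors of 345: 1, 3, 5, 15, 23, 69, 115
Sum = 1 + 3 + 5 + 15 + 23 + 69 + 115 = 231

No, 345 is not perfect (231 ≠ 345)


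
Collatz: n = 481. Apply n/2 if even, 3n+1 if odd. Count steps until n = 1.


481 → 1444 → 722 → 361 → 1084 → 542 → 271 → 814 → 407 → 1222 → 611 → 1834 → 917 → 2752 → 1376 → 688 → 344 → 172 → 86 → 43 → 130 → 65 → 196 → 98 → 49 → 148 → 74 → 37 → 112 → 56 → 28 → 14 → 7 → 22 → 11 → 34 → 17 → 52 → 26 → 13 → 40 → 20 → 10 → 5 → 16 → 8 → 4 → 2 → 1
Total steps = 48

48 steps


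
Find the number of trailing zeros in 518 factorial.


floor(518/5) = 103
floor(518/25) = 20
floor(518/125) = 4
Total = 127

127 trailing zeros


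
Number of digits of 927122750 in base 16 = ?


927122750 in base 16 = 3742C53E
Number of digits = 8

8 digits (base 16)


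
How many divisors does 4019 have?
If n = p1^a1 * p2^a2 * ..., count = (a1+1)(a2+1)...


4019 = 4019^1
d(4019) = (1+1) = 2

2 divisors


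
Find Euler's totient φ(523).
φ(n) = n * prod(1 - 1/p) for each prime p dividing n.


523 = 523
Prime factors: 523
φ(523) = 523 × (1-1/523)
= 523 × 522/523 = 522

φ(523) = 522


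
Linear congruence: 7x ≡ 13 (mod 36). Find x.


GCD(7, 36) = 1, unique solution
a^(-1) mod 36 = 31
x = 31 * 13 mod 36 = 7

x ≡ 7 (mod 36)


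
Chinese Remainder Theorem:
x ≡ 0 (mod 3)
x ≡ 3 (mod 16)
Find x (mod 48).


M = 3*16 = 48
M1 = M/3 = 16, M2 = M/16 = 3
M1^(-1) mod 3 = 1, M2^(-1) mod 16 = 11
x = 0*16*1 + 3*3*11 = 99
99 mod 48 = 3
Check: 3 mod 3 = 0 ✓, 3 mod 16 = 3 ✓

x ≡ 3 (mod 48)


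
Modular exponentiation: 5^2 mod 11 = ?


5^1 mod 11 = 5
5^2 mod 11 = 3


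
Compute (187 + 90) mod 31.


187 + 90 = 277
277 mod 31 = 29


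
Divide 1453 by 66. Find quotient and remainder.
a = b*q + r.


1453 = 66 * 22 + 1
Check: 1452 + 1 = 1453

q = 22, r = 1


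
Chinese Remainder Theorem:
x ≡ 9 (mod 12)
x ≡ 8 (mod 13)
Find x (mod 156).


M = 12*13 = 156
M1 = M/12 = 13, M2 = M/13 = 12
M1^(-1) mod 12 = 1, M2^(-1) mod 13 = 12
x = 9*13*1 + 8*12*12 = 1269
1269 mod 156 = 21
Check: 21 mod 12 = 9 ✓, 21 mod 13 = 8 ✓

x ≡ 21 (mod 156)


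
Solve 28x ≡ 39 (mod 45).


GCD(28, 45) = 1, unique solution
a^(-1) mod 45 = 37
x = 37 * 39 mod 45 = 3

x ≡ 3 (mod 45)


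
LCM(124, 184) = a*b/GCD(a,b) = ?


GCD(124, 184) = 4
LCM = 124*184/4 = 22816/4 = 5704

LCM = 5704


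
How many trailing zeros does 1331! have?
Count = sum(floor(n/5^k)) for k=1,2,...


floor(1331/5) = 266
floor(1331/25) = 53
floor(1331/125) = 10
floor(1331/625) = 2
Total = 331

331 trailing zeros


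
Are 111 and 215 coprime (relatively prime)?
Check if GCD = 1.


Euclidean algorithm:
215 = 1 * 111 + 104
111 = 1 * 104 + 7
104 = 14 * 7 + 6
7 = 1 * 6 + 1
6 = 6 * 1 + 0
GCD(111, 215) = 1

Yes, coprime (GCD = 1)


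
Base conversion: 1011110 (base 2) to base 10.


1011110 (base 2) = 94 (decimal)
94 (decimal) = 94 (base 10)


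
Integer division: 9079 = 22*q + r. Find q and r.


9079 = 22 * 412 + 15
Check: 9064 + 15 = 9079

q = 412, r = 15


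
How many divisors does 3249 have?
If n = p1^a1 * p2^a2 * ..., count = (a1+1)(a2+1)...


3249 = 3^2 × 19^2
d(3249) = (2+1) × (2+1) = 9

9 divisors


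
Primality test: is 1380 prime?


1380 / 2 = 690 (exact division)
1380 is NOT prime.

No, 1380 is not prime


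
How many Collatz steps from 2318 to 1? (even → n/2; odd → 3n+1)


2318 → 1159 → 3478 → 1739 → 5218 → 2609 → 7828 → 3914 → 1957 → 5872 → 2936 → 1468 → 734 → 367 → 1102 → 551 → 1654 → 827 → 2482 → 1241 → 3724 → 1862 → 931 → 2794 → 1397 → 4192 → 2096 → 1048 → 524 → 262 → 131 → 394 → 197 → 592 → 296 → 148 → 74 → 37 → 112 → 56 → 28 → 14 → 7 → 22 → 11 → 34 → 17 → 52 → 26 → 13 → 40 → 20 → 10 → 5 → 16 → 8 → 4 → 2 → 1
Total steps = 58

58 steps


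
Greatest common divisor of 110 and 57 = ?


110 = 1 * 57 + 53
57 = 1 * 53 + 4
53 = 13 * 4 + 1
4 = 4 * 1 + 0
GCD = 1


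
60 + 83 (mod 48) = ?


60 + 83 = 143
143 mod 48 = 47


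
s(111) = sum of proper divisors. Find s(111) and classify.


Proper divisors: 1, 3, 37
Sum = 1 + 3 + 37 = 41
41 < 111 → deficient

s(111) = 41 (deficient)


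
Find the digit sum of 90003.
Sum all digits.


9 + 0 + 0 + 0 + 3 = 12


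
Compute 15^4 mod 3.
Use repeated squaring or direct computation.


15^1 mod 3 = 0
15^2 mod 3 = 0
15^3 mod 3 = 0
15^4 mod 3 = 0


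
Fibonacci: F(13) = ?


Sequence: 1, 1, 2, 3, 5, 8, 13, 21, 34, 55, 89, 144, 233
F(13) = 233


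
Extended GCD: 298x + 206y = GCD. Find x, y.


Tabular extended Euclidean (each row: r = 298*s + 206*t):
r=298, s=1, t=0
r=206, s=0, t=1
q=1: r=92, s=1, t=-1   [298*(1) + 206*(-1) = 92]
q=2: r=22, s=-2, t=3   [298*(-2) + 206*(3) = 22]
q=4: r=4, s=9, t=-13   [298*(9) + 206*(-13) = 4]
q=5: r=2, s=-47, t=68   [298*(-47) + 206*(68) = 2]
q=2: r=0, s=103, t=-149   [298*(103) + 206*(-149) = 0]
GCD = 2; from the row with r=2: x=-47, y=68
Check: 298*(-47) + 206*(68) = -14006 + 14008 = 2

GCD = 2, x = -47, y = 68


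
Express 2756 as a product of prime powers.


2756 / 2 = 1378
1378 / 2 = 689
689 / 13 = 53
53 / 53 = 1
2756 = 2^2 × 13 × 53


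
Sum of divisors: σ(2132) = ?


Divisors of 2132: 1, 2, 4, 13, 26, 41, 52, 82, 164, 533, 1066, 2132
Sum = 1 + 2 + 4 + 13 + 26 + 41 + 52 + 82 + 164 + 533 + 1066 + 2132 = 4116

σ(2132) = 4116


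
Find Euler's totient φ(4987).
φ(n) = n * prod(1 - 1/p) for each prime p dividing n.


4987 = 4987
Prime factors: 4987
φ(4987) = 4987 × (1-1/4987)
= 4987 × 4986/4987 = 4986

φ(4987) = 4986


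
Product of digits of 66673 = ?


6 × 6 × 6 × 7 × 3 = 4536


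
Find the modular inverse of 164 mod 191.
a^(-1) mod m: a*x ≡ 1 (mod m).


Use the extended Euclidean algorithm on (191, 164); each row r = 191*s + 164*t:
r=191, s=1, t=0
r=164, s=0, t=1
q=1: r=27, s=1, t=-1   [191*(1) + 164*(-1) = 27]
q=6: r=2, s=-6, t=7   [191*(-6) + 164*(7) = 2]
q=13: r=1, s=79, t=-92   [191*(79) + 164*(-92) = 1]
q=2: r=0, s=-164, t=191   [191*(-164) + 164*(191) = 0]
GCD = 1 with t = -92, so 164*(-92) ≡ 1 (mod 191)
Inverse = -92 mod 191 = 99
Check: 164 * 99 = 16236 ≡ 1 (mod 191)

164^(-1) ≡ 99 (mod 191)


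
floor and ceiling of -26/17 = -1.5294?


-26/17 = -1.5294
floor = -2
ceil = -1

floor = -2, ceil = -1


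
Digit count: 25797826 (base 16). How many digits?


25797826 in base 16 = 189A4C2
Number of digits = 7

7 digits (base 16)


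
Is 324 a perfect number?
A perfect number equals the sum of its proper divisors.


Proper divisors of 324: 1, 2, 3, 4, 6, 9, 12, 18, 27, 36, 54, 81, 108, 162
Sum = 1 + 2 + 3 + 4 + 6 + 9 + 12 + 18 + 27 + 36 + 54 + 81 + 108 + 162 = 523

No, 324 is not perfect (523 ≠ 324)


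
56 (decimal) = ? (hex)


56 (base 10) = 56 (decimal)
56 (decimal) = 38 (base 16)


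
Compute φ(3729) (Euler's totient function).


3729 = 3 × 11 × 113
Prime factors: 3, 11, 113
φ(3729) = 3729 × (1-1/3) × (1-1/11) × (1-1/113)
= 3729 × 2/3 × 10/11 × 112/113 = 2240

φ(3729) = 2240


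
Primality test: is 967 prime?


Check divisors up to sqrt(967) = 31.0966
No divisors found.
967 is prime.

Yes, 967 is prime


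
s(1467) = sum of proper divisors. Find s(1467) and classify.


Proper divisors: 1, 3, 9, 163, 489
Sum = 1 + 3 + 9 + 163 + 489 = 665
665 < 1467 → deficient

s(1467) = 665 (deficient)


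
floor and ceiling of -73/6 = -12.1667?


-73/6 = -12.1667
floor = -13
ceil = -12

floor = -13, ceil = -12


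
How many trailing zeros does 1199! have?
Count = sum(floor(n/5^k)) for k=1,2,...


floor(1199/5) = 239
floor(1199/25) = 47
floor(1199/125) = 9
floor(1199/625) = 1
Total = 296

296 trailing zeros


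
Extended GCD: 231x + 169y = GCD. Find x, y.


Tabular extended Euclidean (each row: r = 231*s + 169*t):
r=231, s=1, t=0
r=169, s=0, t=1
q=1: r=62, s=1, t=-1   [231*(1) + 169*(-1) = 62]
q=2: r=45, s=-2, t=3   [231*(-2) + 169*(3) = 45]
q=1: r=17, s=3, t=-4   [231*(3) + 169*(-4) = 17]
q=2: r=11, s=-8, t=11   [231*(-8) + 169*(11) = 11]
q=1: r=6, s=11, t=-15   [231*(11) + 169*(-15) = 6]
q=1: r=5, s=-19, t=26   [231*(-19) + 169*(26) = 5]
q=1: r=1, s=30, t=-41   [231*(30) + 169*(-41) = 1]
q=5: r=0, s=-169, t=231   [231*(-169) + 169*(231) = 0]
GCD = 1; from the row with r=1: x=30, y=-41
Check: 231*(30) + 169*(-41) = 6930 - 6929 = 1

GCD = 1, x = 30, y = -41


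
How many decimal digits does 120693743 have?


120693743 has 9 digits in base 10
floor(log10(120693743)) + 1 = floor(8.0817) + 1 = 9

9 digits (base 10)


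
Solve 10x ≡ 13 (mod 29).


GCD(10, 29) = 1, unique solution
a^(-1) mod 29 = 3
x = 3 * 13 mod 29 = 10

x ≡ 10 (mod 29)


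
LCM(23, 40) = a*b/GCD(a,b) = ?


GCD(23, 40) = 1
LCM = 23*40/1 = 920/1 = 920

LCM = 920


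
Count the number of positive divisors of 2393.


2393 = 2393^1
d(2393) = (1+1) = 2

2 divisors


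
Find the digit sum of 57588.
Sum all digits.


5 + 7 + 5 + 8 + 8 = 33


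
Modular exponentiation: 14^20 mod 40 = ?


14^1 mod 40 = 14
14^2 mod 40 = 36
14^3 mod 40 = 24
14^4 mod 40 = 16
14^5 mod 40 = 24
14^6 mod 40 = 16
14^7 mod 40 = 24
14^8 mod 40 = 16
14^9 mod 40 = 24
14^10 mod 40 = 16
14^11 mod 40 = 24
14^12 mod 40 = 16
14^13 mod 40 = 24
14^14 mod 40 = 16
14^15 mod 40 = 24
14^16 mod 40 = 16
14^17 mod 40 = 24
14^18 mod 40 = 16
14^19 mod 40 = 24
14^20 mod 40 = 16


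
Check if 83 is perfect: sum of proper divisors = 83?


Proper divisors of 83: 1
Sum = 1 = 1

No, 83 is not perfect (1 ≠ 83)


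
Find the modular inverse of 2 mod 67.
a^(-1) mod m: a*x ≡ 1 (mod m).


Use the extended Euclidean algorithm on (67, 2); each row r = 67*s + 2*t:
r=67, s=1, t=0
r=2, s=0, t=1
q=33: r=1, s=1, t=-33   [67*(1) + 2*(-33) = 1]
q=2: r=0, s=-2, t=67   [67*(-2) + 2*(67) = 0]
GCD = 1 with t = -33, so 2*(-33) ≡ 1 (mod 67)
Inverse = -33 mod 67 = 34
Check: 2 * 34 = 68 ≡ 1 (mod 67)

2^(-1) ≡ 34 (mod 67)


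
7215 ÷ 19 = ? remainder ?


7215 = 19 * 379 + 14
Check: 7201 + 14 = 7215

q = 379, r = 14


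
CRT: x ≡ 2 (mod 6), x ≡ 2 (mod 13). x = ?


M = 6*13 = 78
M1 = M/6 = 13, M2 = M/13 = 6
M1^(-1) mod 6 = 1, M2^(-1) mod 13 = 11
x = 2*13*1 + 2*6*11 = 158
158 mod 78 = 2
Check: 2 mod 6 = 2 ✓, 2 mod 13 = 2 ✓

x ≡ 2 (mod 78)


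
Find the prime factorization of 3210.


3210 / 2 = 1605
1605 / 3 = 535
535 / 5 = 107
107 / 107 = 1
3210 = 2 × 3 × 5 × 107


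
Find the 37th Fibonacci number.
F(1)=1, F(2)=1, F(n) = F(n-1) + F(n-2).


Sequence: 1, 1, 2, 3, 5, 8, 13, 21, 34, 55, 89, 144, 233, 377, 610, 987, 1597, 2584, 4181, 6765, 10946, 17711, 28657, 46368, 75025, 121393, 196418, 317811, 514229, 832040, 1346269, 2178309, 3524578, 5702887, 9227465, 14930352, 24157817
F(37) = 24157817


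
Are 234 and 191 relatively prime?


Euclidean algorithm:
234 = 1 * 191 + 43
191 = 4 * 43 + 19
43 = 2 * 19 + 5
19 = 3 * 5 + 4
5 = 1 * 4 + 1
4 = 4 * 1 + 0
GCD(234, 191) = 1

Yes, coprime (GCD = 1)


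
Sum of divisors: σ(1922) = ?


Divisors of 1922: 1, 2, 31, 62, 961, 1922
Sum = 1 + 2 + 31 + 62 + 961 + 1922 = 2979

σ(1922) = 2979


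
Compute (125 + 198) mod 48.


125 + 198 = 323
323 mod 48 = 35


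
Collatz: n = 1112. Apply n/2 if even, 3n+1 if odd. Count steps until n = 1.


1112 → 556 → 278 → 139 → 418 → 209 → 628 → 314 → 157 → 472 → 236 → 118 → 59 → 178 → 89 → 268 → 134 → 67 → 202 → 101 → 304 → 152 → 76 → 38 → 19 → 58 → 29 → 88 → 44 → 22 → 11 → 34 → 17 → 52 → 26 → 13 → 40 → 20 → 10 → 5 → 16 → 8 → 4 → 2 → 1
Total steps = 44

44 steps


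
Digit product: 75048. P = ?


7 × 5 × 0 × 4 × 8 = 0


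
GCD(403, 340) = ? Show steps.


403 = 1 * 340 + 63
340 = 5 * 63 + 25
63 = 2 * 25 + 13
25 = 1 * 13 + 12
13 = 1 * 12 + 1
12 = 12 * 1 + 0
GCD = 1


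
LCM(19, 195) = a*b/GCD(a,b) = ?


GCD(19, 195) = 1
LCM = 19*195/1 = 3705/1 = 3705

LCM = 3705


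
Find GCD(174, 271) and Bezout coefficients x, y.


Tabular extended Euclidean (each row: r = 174*s + 271*t):
r=174, s=1, t=0
r=271, s=0, t=1
q=0: r=174, s=1, t=0   [174*(1) + 271*(0) = 174]
q=1: r=97, s=-1, t=1   [174*(-1) + 271*(1) = 97]
q=1: r=77, s=2, t=-1   [174*(2) + 271*(-1) = 77]
q=1: r=20, s=-3, t=2   [174*(-3) + 271*(2) = 20]
q=3: r=17, s=11, t=-7   [174*(11) + 271*(-7) = 17]
q=1: r=3, s=-14, t=9   [174*(-14) + 271*(9) = 3]
q=5: r=2, s=81, t=-52   [174*(81) + 271*(-52) = 2]
q=1: r=1, s=-95, t=61   [174*(-95) + 271*(61) = 1]
q=2: r=0, s=271, t=-174   [174*(271) + 271*(-174) = 0]
GCD = 1; from the row with r=1: x=-95, y=61
Check: 174*(-95) + 271*(61) = -16530 + 16531 = 1

GCD = 1, x = -95, y = 61


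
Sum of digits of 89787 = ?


8 + 9 + 7 + 8 + 7 = 39


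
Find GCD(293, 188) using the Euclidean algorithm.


293 = 1 * 188 + 105
188 = 1 * 105 + 83
105 = 1 * 83 + 22
83 = 3 * 22 + 17
22 = 1 * 17 + 5
17 = 3 * 5 + 2
5 = 2 * 2 + 1
2 = 2 * 1 + 0
GCD = 1


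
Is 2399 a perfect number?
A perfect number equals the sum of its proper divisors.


Proper divisors of 2399: 1
Sum = 1 = 1

No, 2399 is not perfect (1 ≠ 2399)


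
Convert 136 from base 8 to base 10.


136 (base 8) = 94 (decimal)
94 (decimal) = 94 (base 10)


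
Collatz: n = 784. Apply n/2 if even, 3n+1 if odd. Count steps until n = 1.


784 → 392 → 196 → 98 → 49 → 148 → 74 → 37 → 112 → 56 → 28 → 14 → 7 → 22 → 11 → 34 → 17 → 52 → 26 → 13 → 40 → 20 → 10 → 5 → 16 → 8 → 4 → 2 → 1
Total steps = 28

28 steps


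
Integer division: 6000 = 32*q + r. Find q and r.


6000 = 32 * 187 + 16
Check: 5984 + 16 = 6000

q = 187, r = 16


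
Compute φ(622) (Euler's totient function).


622 = 2 × 311
Prime factors: 2, 311
φ(622) = 622 × (1-1/2) × (1-1/311)
= 622 × 1/2 × 310/311 = 310

φ(622) = 310


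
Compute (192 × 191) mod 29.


192 × 191 = 36672
36672 mod 29 = 16


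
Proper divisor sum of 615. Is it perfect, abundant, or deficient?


Proper divisors: 1, 3, 5, 15, 41, 123, 205
Sum = 1 + 3 + 5 + 15 + 41 + 123 + 205 = 393
393 < 615 → deficient

s(615) = 393 (deficient)


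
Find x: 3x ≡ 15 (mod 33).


GCD(3, 33) = 3 divides 15
Divide: 1x ≡ 5 (mod 11)
x ≡ 5 (mod 11)


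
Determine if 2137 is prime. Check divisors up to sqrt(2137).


Check divisors up to sqrt(2137) = 46.2277
No divisors found.
2137 is prime.

Yes, 2137 is prime


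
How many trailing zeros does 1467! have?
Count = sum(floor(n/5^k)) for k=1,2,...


floor(1467/5) = 293
floor(1467/25) = 58
floor(1467/125) = 11
floor(1467/625) = 2
Total = 364

364 trailing zeros


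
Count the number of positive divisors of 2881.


2881 = 43^1 × 67^1
d(2881) = (1+1) × (1+1) = 4

4 divisors


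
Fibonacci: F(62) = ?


Sequence: 1, 1, 2, 3, 5, 8, 13, 21, 34, 55, 89, 144, 233, 377, 610, 987, 1597, 2584, 4181, 6765, 10946, 17711, 28657, 46368, 75025, 121393, 196418, 317811, 514229, 832040, 1346269, 2178309, 3524578, 5702887, 9227465, 14930352, 24157817, 39088169, 63245986, 102334155, 165580141, 267914296, 433494437, 701408733, 1134903170, 1836311903, 2971215073, 4807526976, 7778742049, 12586269025, 20365011074, 32951280099, 53316291173, 86267571272, 139583862445, 225851433717, 365435296162, 591286729879, 956722026041, 1548008755920, 2504730781961, 4052739537881
F(62) = 4052739537881


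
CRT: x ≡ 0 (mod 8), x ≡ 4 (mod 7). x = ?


M = 8*7 = 56
M1 = M/8 = 7, M2 = M/7 = 8
M1^(-1) mod 8 = 7, M2^(-1) mod 7 = 1
x = 0*7*7 + 4*8*1 = 32
32 mod 56 = 32
Check: 32 mod 8 = 0 ✓, 32 mod 7 = 4 ✓

x ≡ 32 (mod 56)


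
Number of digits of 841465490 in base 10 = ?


841465490 has 9 digits in base 10
floor(log10(841465490)) + 1 = floor(8.9250) + 1 = 9

9 digits (base 10)


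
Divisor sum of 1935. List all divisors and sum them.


Divisors of 1935: 1, 3, 5, 9, 15, 43, 45, 129, 215, 387, 645, 1935
Sum = 1 + 3 + 5 + 9 + 15 + 43 + 45 + 129 + 215 + 387 + 645 + 1935 = 3432

σ(1935) = 3432


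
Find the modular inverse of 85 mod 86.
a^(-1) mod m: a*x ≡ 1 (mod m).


Use the extended Euclidean algorithm on (86, 85); each row r = 86*s + 85*t:
r=86, s=1, t=0
r=85, s=0, t=1
q=1: r=1, s=1, t=-1   [86*(1) + 85*(-1) = 1]
q=85: r=0, s=-85, t=86   [86*(-85) + 85*(86) = 0]
GCD = 1 with t = -1, so 85*(-1) ≡ 1 (mod 86)
Inverse = -1 mod 86 = 85
Check: 85 * 85 = 7225 ≡ 1 (mod 86)

85^(-1) ≡ 85 (mod 86)


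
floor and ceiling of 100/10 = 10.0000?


100/10 = 10.0000
floor = 10
ceil = 10

floor = 10, ceil = 10


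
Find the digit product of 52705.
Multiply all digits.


5 × 2 × 7 × 0 × 5 = 0


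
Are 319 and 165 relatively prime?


Euclidean algorithm:
319 = 1 * 165 + 154
165 = 1 * 154 + 11
154 = 14 * 11 + 0
GCD(319, 165) = 11

No, not coprime (GCD = 11)


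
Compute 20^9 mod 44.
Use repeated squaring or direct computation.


20^1 mod 44 = 20
20^2 mod 44 = 4
20^3 mod 44 = 36
20^4 mod 44 = 16
20^5 mod 44 = 12
20^6 mod 44 = 20
20^7 mod 44 = 4
20^8 mod 44 = 36
20^9 mod 44 = 16


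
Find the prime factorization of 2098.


2098 / 2 = 1049
1049 / 1049 = 1
2098 = 2 × 1049


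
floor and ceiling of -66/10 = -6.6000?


-66/10 = -6.6000
floor = -7
ceil = -6

floor = -7, ceil = -6


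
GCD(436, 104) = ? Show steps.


436 = 4 * 104 + 20
104 = 5 * 20 + 4
20 = 5 * 4 + 0
GCD = 4


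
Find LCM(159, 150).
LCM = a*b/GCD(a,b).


GCD(159, 150) = 3
LCM = 159*150/3 = 23850/3 = 7950

LCM = 7950


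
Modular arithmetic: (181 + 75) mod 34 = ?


181 + 75 = 256
256 mod 34 = 18


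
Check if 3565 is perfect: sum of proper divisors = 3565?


Proper divisors of 3565: 1, 5, 23, 31, 115, 155, 713
Sum = 1 + 5 + 23 + 31 + 115 + 155 + 713 = 1043

No, 3565 is not perfect (1043 ≠ 3565)


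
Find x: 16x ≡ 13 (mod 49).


GCD(16, 49) = 1, unique solution
a^(-1) mod 49 = 46
x = 46 * 13 mod 49 = 10

x ≡ 10 (mod 49)


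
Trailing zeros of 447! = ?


floor(447/5) = 89
floor(447/25) = 17
floor(447/125) = 3
Total = 109

109 trailing zeros


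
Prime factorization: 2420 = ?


2420 / 2 = 1210
1210 / 2 = 605
605 / 5 = 121
121 / 11 = 11
11 / 11 = 1
2420 = 2^2 × 5 × 11^2


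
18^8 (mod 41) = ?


18^1 mod 41 = 18
18^2 mod 41 = 37
18^3 mod 41 = 10
18^4 mod 41 = 16
18^5 mod 41 = 1
18^6 mod 41 = 18
18^7 mod 41 = 37
18^8 mod 41 = 10


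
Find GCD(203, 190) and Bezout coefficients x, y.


Tabular extended Euclidean (each row: r = 203*s + 190*t):
r=203, s=1, t=0
r=190, s=0, t=1
q=1: r=13, s=1, t=-1   [203*(1) + 190*(-1) = 13]
q=14: r=8, s=-14, t=15   [203*(-14) + 190*(15) = 8]
q=1: r=5, s=15, t=-16   [203*(15) + 190*(-16) = 5]
q=1: r=3, s=-29, t=31   [203*(-29) + 190*(31) = 3]
q=1: r=2, s=44, t=-47   [203*(44) + 190*(-47) = 2]
q=1: r=1, s=-73, t=78   [203*(-73) + 190*(78) = 1]
q=2: r=0, s=190, t=-203   [203*(190) + 190*(-203) = 0]
GCD = 1; from the row with r=1: x=-73, y=78
Check: 203*(-73) + 190*(78) = -14819 + 14820 = 1

GCD = 1, x = -73, y = 78


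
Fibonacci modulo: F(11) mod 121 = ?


F(k) mod 121 for k=1..11:
1, 1, 2, 3, 5, 8, 13, 21, 34, 55, 89
F(11) mod 121 = 89


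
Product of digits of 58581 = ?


5 × 8 × 5 × 8 × 1 = 1600


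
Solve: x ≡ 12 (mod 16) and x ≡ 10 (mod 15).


M = 16*15 = 240
M1 = M/16 = 15, M2 = M/15 = 16
M1^(-1) mod 16 = 15, M2^(-1) mod 15 = 1
x = 12*15*15 + 10*16*1 = 2860
2860 mod 240 = 220
Check: 220 mod 16 = 12 ✓, 220 mod 15 = 10 ✓

x ≡ 220 (mod 240)


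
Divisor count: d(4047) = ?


4047 = 3^1 × 19^1 × 71^1
d(4047) = (1+1) × (1+1) × (1+1) = 8

8 divisors


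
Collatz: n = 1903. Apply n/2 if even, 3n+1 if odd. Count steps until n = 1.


1903 → 5710 → 2855 → 8566 → 4283 → 12850 → 6425 → 19276 → 9638 → 4819 → 14458 → 7229 → 21688 → 10844 → 5422 → 2711 → 8134 → 4067 → 12202 → 6101 → 18304 → 9152 → 4576 → 2288 → 1144 → 572 → 286 → 143 → 430 → 215 → 646 → 323 → 970 → 485 → 1456 → 728 → 364 → 182 → 91 → 274 → 137 → 412 → 206 → 103 → 310 → 155 → 466 → 233 → 700 → 350 → 175 → 526 → 263 → 790 → 395 → 1186 → 593 → 1780 → 890 → 445 → 1336 → 668 → 334 → 167 → 502 → 251 → 754 → 377 → 1132 → 566 → 283 → 850 → 425 → 1276 → 638 → 319 → 958 → 479 → 1438 → 719 → 2158 → 1079 → 3238 → 1619 → 4858 → 2429 → 7288 → 3644 → 1822 → 911 → 2734 → 1367 → 4102 → 2051 → 6154 → 3077 → 9232 → 4616 → 2308 → 1154 → 577 → 1732 → 866 → 433 → 1300 → 650 → 325 → 976 → 488 → 244 → 122 → 61 → 184 → 92 → 46 → 23 → 70 → 35 → 106 → 53 → 160 → 80 → 40 → 20 → 10 → 5 → 16 → 8 → 4 → 2 → 1
Total steps = 130

130 steps


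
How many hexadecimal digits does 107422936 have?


107422936 in base 16 = 66724D8
Number of digits = 7

7 digits (base 16)


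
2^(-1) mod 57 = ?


Use the extended Euclidean algorithm on (57, 2); each row r = 57*s + 2*t:
r=57, s=1, t=0
r=2, s=0, t=1
q=28: r=1, s=1, t=-28   [57*(1) + 2*(-28) = 1]
q=2: r=0, s=-2, t=57   [57*(-2) + 2*(57) = 0]
GCD = 1 with t = -28, so 2*(-28) ≡ 1 (mod 57)
Inverse = -28 mod 57 = 29
Check: 2 * 29 = 58 ≡ 1 (mod 57)

2^(-1) ≡ 29 (mod 57)


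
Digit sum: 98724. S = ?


9 + 8 + 7 + 2 + 4 = 30


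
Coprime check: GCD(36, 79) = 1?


Euclidean algorithm:
79 = 2 * 36 + 7
36 = 5 * 7 + 1
7 = 7 * 1 + 0
GCD(36, 79) = 1

Yes, coprime (GCD = 1)


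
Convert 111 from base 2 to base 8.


111 (base 2) = 7 (decimal)
7 (decimal) = 7 (base 8)


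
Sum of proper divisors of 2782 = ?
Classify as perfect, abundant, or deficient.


Proper divisors: 1, 2, 13, 26, 107, 214, 1391
Sum = 1 + 2 + 13 + 26 + 107 + 214 + 1391 = 1754
1754 < 2782 → deficient

s(2782) = 1754 (deficient)


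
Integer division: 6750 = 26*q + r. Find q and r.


6750 = 26 * 259 + 16
Check: 6734 + 16 = 6750

q = 259, r = 16


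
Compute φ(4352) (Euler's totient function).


4352 = 2^8 × 17
Prime factors: 2, 17
φ(4352) = 4352 × (1-1/2) × (1-1/17)
= 4352 × 1/2 × 16/17 = 2048

φ(4352) = 2048


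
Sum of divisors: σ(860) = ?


Divisors of 860: 1, 2, 4, 5, 10, 20, 43, 86, 172, 215, 430, 860
Sum = 1 + 2 + 4 + 5 + 10 + 20 + 43 + 86 + 172 + 215 + 430 + 860 = 1848

σ(860) = 1848


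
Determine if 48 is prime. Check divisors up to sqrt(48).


48 / 2 = 24 (exact division)
48 is NOT prime.

No, 48 is not prime


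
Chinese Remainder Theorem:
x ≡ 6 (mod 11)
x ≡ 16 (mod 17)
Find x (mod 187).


M = 11*17 = 187
M1 = M/11 = 17, M2 = M/17 = 11
M1^(-1) mod 11 = 2, M2^(-1) mod 17 = 14
x = 6*17*2 + 16*11*14 = 2668
2668 mod 187 = 50
Check: 50 mod 11 = 6 ✓, 50 mod 17 = 16 ✓

x ≡ 50 (mod 187)


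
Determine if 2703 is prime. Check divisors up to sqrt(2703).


2703 / 3 = 901 (exact division)
2703 is NOT prime.

No, 2703 is not prime


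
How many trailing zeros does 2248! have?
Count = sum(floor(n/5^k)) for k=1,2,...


floor(2248/5) = 449
floor(2248/25) = 89
floor(2248/125) = 17
floor(2248/625) = 3
Total = 558

558 trailing zeros


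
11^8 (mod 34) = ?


11^1 mod 34 = 11
11^2 mod 34 = 19
11^3 mod 34 = 5
11^4 mod 34 = 21
11^5 mod 34 = 27
11^6 mod 34 = 25
11^7 mod 34 = 3
11^8 mod 34 = 33


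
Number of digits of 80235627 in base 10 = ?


80235627 has 8 digits in base 10
floor(log10(80235627)) + 1 = floor(7.9044) + 1 = 8

8 digits (base 10)


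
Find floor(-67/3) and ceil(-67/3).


-67/3 = -22.3333
floor = -23
ceil = -22

floor = -23, ceil = -22


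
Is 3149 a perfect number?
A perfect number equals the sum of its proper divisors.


Proper divisors of 3149: 1, 47, 67
Sum = 1 + 47 + 67 = 115

No, 3149 is not perfect (115 ≠ 3149)
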